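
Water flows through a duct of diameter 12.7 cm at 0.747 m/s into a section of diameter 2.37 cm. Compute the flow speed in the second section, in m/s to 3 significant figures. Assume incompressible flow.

v₂ ≈ 21.5 m/s

By continuity, v₂ = v₁·A₁/A₂ = 0.747·(127/4.41) = 21.5 m/s.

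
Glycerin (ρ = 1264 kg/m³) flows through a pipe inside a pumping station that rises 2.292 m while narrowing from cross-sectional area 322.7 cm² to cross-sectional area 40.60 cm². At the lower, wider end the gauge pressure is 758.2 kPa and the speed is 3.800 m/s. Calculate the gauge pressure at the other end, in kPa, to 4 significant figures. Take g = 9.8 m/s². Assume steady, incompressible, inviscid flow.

P₂ ≈ 162.4 kPa

The volume flow rate is constant, so v₂ = (A₁/A₂)v₁ = (322.7/40.60)·3.800 = 30.20 m/s.
Energy conservation along the streamline gives P₂ = P₁ − ½ρ(v₂² − v₁²) − ρg(h₂ − h₁).
P₂ = 758200 + ½·1264·(3.800² − 30.20²) − 1264·9.8·(+2.292) = 758200 + (-567400) − (28390) = 162400 Pa.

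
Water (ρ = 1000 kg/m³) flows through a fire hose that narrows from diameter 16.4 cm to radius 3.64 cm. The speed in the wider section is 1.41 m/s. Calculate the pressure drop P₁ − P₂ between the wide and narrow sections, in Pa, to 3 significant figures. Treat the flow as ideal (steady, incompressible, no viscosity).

Continuity gives A₁v₁ = A₂v₂, so v₂ = (211 cm²)/(41.6 cm²) × 1.41 m/s = 7.16 m/s.
Along the horizontal streamline, P + ½ρv² is constant.
P₁ − P₂ = ½·1000·(7.16² − 1.41²) = ½·1000·49.2 = 24600 Pa.

24600 Pa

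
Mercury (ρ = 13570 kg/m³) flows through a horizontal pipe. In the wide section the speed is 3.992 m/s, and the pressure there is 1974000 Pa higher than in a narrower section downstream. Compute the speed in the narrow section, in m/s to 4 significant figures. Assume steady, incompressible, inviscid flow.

With h₁ = h₂, rearranging Bernoulli gives v₂ = √(v₁² + 2ΔP/ρ).
v₂ = √(3.992² + 2·1974000/13570) = √(15.94 + 290.9) = 17.52 m/s.

v₂ = 17.52 m/s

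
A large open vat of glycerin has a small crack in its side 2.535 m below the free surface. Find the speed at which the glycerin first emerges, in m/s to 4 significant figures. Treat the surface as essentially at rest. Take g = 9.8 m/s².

With the surface at rest and both surface and jet at atmospheric pressure, Bernoulli gives ρg h = ½ρv², so v = √(2gh) = √(2·9.8·2.535) = 7.049 m/s.

v ≈ 7.049 m/s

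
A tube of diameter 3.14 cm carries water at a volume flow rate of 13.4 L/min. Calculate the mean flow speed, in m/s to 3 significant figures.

Q = 13.4 L/min = 0.000223 m³/s.
v = Q/A = 0.000223 / 0.000774 = 0.288 m/s.

v ≈ 0.288 m/s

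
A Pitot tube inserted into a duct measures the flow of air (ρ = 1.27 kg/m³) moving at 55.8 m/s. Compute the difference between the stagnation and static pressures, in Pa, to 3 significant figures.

ΔP ≈ 1980 Pa

At the stagnation point the flow is brought to rest, so Bernoulli gives P_stag − P_static = ½ρv².
ΔP = ½·1.27·55.8² = 1980 Pa.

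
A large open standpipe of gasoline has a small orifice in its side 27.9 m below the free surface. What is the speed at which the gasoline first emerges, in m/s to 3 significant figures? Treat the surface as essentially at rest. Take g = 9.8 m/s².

v = 23.4 m/s

With the surface at rest and both surface and jet at atmospheric pressure, Bernoulli gives ρg h = ½ρv², so v = √(2gh) = √(2·9.8·27.9) = 23.4 m/s.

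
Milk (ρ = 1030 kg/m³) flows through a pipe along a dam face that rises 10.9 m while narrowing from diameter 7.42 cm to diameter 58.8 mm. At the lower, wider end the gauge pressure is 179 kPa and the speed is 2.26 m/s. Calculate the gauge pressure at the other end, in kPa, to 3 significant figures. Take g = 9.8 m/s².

P₂ = 64.9 kPa

Mass conservation (A₁v₁ = A₂v₂) gives v₂ = 2.26 × 43.2/27.2 = 3.60 m/s.
Bernoulli: P₁ + ½ρv₁² + ρg h₁ = P₂ + ½ρv₂² + ρg h₂, so P₂ = P₁ + ½ρ(v₁² − v₂²) − ρg(h₂ − h₁).
P₂ = 179000 + ½·1030·(2.26² − 3.60²) − 1030·9.8·(+10.9) = 179000 + (-4040) − (110000) = 64900 Pa.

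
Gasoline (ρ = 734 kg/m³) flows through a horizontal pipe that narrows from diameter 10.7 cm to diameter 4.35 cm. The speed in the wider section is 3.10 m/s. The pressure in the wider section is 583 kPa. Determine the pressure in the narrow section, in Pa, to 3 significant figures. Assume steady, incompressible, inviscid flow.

457000 Pa

Continuity gives A₁v₁ = A₂v₂, so v₂ = (89.9 cm²)/(14.9 cm²) × 3.10 m/s = 18.8 m/s.
Along the horizontal streamline, P + ½ρv² is constant.
P₂ = P₁ − ½ρ(v₂² − v₁²) = 583000 − ½·734·(18.8² − 3.10²) = 583000 − 126000 = 457000 Pa.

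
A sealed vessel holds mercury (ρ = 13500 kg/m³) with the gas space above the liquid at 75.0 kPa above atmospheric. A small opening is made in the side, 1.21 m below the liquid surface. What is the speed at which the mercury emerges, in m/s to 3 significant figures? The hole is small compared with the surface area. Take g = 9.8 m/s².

v ≈ 5.90 m/s

Take point 1 at the surface (v₁ ≈ 0) and point 2 at the hole (at atmospheric pressure). Bernoulli: P₁ + ρg h = P_atm + ½ρv₂².
With P₁ − P_atm = 75000 Pa, v₂ = √(2gh + 2ΔP/ρ) = √(2·9.8·1.21 + 2·75000/13500) = 5.90 m/s.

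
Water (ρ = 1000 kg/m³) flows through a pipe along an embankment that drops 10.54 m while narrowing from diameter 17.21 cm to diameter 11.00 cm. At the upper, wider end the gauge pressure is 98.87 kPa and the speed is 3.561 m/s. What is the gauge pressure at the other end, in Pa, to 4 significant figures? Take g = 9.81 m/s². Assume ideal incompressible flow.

P₂ ≈ 170600 Pa

Continuity gives A₁v₁ = A₂v₂, so v₂ = (232.6 cm²)/(95.03 cm²) × 3.561 m/s = 8.717 m/s.
Applying Bernoulli between the two ends and solving for P₂: P₂ = P₁ + ½ρ(v₁² − v₂²) − ρgΔh.
P₂ = 98870 + ½·1000·(3.561² − 8.717²) − 1000·9.81·(−10.54) = 98870 + (-31650) − (-103400) = 170600 Pa.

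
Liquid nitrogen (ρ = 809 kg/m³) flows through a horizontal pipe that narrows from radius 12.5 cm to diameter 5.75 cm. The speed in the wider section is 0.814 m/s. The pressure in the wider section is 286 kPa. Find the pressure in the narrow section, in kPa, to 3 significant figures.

The volume flow rate is constant, so v₂ = (A₁/A₂)v₁ = (491/26.0)·0.814 = 15.4 m/s.
Bernoulli (h₁ = h₂): P₁ − P₂ = ½ρ(v₂² − v₁²).
P₂ = P₁ − ½ρ(v₂² − v₁²) = 286000 − ½·809·(15.4² − 0.814²) = 286000 − 95500 = 190000 Pa.

P₂ ≈ 190 kPa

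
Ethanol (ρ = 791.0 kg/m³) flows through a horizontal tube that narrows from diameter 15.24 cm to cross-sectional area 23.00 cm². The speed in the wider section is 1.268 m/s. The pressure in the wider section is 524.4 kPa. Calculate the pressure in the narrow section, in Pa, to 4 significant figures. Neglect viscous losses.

By continuity, v₂ = v₁·A₁/A₂ = 1.268·(182.4/23.00) = 10.06 m/s.
With no height change, Bernoulli's equation is P₁ + ½ρv₁² = P₂ + ½ρv₂².
P₂ = P₁ − ½ρ(v₂² − v₁²) = 524400 − ½·791.0·(10.06² − 1.268²) = 524400 − 39360 = 485000 Pa.

485000 Pa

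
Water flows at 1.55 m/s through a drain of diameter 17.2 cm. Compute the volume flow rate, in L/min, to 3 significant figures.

Q ≈ 2160 L/min

Q = A·v = 0.0232 m² × 1.55 m/s = 0.0360 m³/s.
Converting: 0.0360 m³/s × 60000 = 2160 L/min.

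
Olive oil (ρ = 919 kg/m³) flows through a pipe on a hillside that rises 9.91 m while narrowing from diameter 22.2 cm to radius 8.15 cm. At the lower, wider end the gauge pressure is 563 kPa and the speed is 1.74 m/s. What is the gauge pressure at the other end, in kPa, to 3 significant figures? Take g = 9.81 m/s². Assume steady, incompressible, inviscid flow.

P₂ ≈ 470 kPa

Continuity gives A₁v₁ = A₂v₂, so v₂ = (387 cm²)/(209 cm²) × 1.74 m/s = 3.23 m/s.
Energy conservation along the streamline gives P₂ = P₁ − ½ρ(v₂² − v₁²) − ρg(h₂ − h₁).
P₂ = 563000 + ½·919·(1.74² − 3.23²) − 919·9.81·(+9.91) = 563000 + (-3400) − (89300) = 470000 Pa.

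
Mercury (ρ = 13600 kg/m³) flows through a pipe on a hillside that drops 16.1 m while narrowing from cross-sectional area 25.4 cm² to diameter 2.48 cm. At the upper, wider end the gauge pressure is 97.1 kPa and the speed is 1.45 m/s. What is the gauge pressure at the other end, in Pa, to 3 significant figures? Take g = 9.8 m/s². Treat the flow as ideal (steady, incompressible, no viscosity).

P₂ = 1860000 Pa

Mass conservation (A₁v₁ = A₂v₂) gives v₂ = 1.45 × 25.4/4.83 = 7.62 m/s.
Bernoulli: P₁ + ½ρv₁² + ρg h₁ = P₂ + ½ρv₂² + ρg h₂, so P₂ = P₁ + ½ρ(v₁² − v₂²) − ρg(h₂ − h₁).
P₂ = 97100 + ½·13600·(1.45² − 7.62²) − 13600·9.8·(−16.1) = 97100 + (-381000) − (-2150000) = 1860000 Pa.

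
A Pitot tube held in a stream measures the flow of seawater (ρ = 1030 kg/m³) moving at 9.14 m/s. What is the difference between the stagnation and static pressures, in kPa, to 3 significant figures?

ΔP = 43.0 kPa

At the stagnation point the flow is brought to rest, so Bernoulli gives P_stag − P_static = ½ρv².
ΔP = ½·1030·9.14² = 43000 Pa.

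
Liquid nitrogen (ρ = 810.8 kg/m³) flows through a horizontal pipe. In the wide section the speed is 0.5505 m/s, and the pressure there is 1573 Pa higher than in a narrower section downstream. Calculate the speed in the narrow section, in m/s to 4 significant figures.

Along the level pipe P + ½ρv² is conserved, hence v₂² = v₁² + 2(P₁ − P₂)/ρ.
v₂ = √(0.5505² + 2·1573/810.8) = √(0.3031 + 3.880) = 2.045 m/s.

v₂ ≈ 2.045 m/s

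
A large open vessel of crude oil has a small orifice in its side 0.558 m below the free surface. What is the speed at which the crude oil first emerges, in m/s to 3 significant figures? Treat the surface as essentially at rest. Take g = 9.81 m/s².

v ≈ 3.31 m/s

The surface is effectively still and both ends are open, so ½v² = gh and v = √(2·9.81·0.558) = 3.31 m/s.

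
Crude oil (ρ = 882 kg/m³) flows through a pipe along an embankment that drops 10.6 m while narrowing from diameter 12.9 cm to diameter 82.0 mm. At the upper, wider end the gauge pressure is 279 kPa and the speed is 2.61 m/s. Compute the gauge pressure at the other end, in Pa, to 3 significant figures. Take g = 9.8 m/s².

By continuity, v₂ = v₁·A₁/A₂ = 2.61·(131/52.8) = 6.46 m/s.
Applying Bernoulli between the two ends and solving for P₂: P₂ = P₁ + ½ρ(v₁² − v₂²) − ρgΔh.
P₂ = 279000 + ½·882·(2.61² − 6.46²) − 882·9.8·(−10.6) = 279000 + (-15400) − (-91600) = 355000 Pa.

P₂ ≈ 355000 Pa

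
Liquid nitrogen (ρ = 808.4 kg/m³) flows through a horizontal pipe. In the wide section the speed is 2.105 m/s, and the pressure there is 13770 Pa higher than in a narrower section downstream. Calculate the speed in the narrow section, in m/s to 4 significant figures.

With h₁ = h₂, rearranging Bernoulli gives v₂ = √(v₁² + 2ΔP/ρ).
v₂ = √(2.105² + 2·13770/808.4) = √(4.431 + 34.07) = 6.205 m/s.

6.205 m/s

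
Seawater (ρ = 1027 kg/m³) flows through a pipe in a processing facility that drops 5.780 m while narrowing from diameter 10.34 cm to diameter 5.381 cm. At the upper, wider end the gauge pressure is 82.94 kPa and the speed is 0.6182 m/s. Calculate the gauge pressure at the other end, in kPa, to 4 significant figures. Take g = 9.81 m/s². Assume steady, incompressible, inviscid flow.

P₂ ≈ 138.7 kPa

The volume flow rate is constant, so v₂ = (A₁/A₂)v₁ = (83.97/22.74)·0.6182 = 2.283 m/s.
Applying Bernoulli between the two ends and solving for P₂: P₂ = P₁ + ½ρ(v₁² − v₂²) − ρgΔh.
P₂ = 82940 + ½·1027·(0.6182² − 2.283²) − 1027·9.81·(−5.780) = 82940 + (-2479) − (-58230) = 138700 Pa.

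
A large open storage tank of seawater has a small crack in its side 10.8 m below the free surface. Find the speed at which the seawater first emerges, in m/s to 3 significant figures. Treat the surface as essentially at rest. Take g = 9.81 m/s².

v ≈ 14.6 m/s

Bernoulli from surface to hole (P equal, v_surface ≈ 0): v = √(2gh) = √(2×9.81×10.8) = 14.6 m/s.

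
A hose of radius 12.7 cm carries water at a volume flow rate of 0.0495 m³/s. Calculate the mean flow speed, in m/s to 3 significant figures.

Q = 0.0495 m³/s = 0.0495 m³/s.
v = Q/A = 0.0495 / 0.0507 = 0.977 m/s.

v ≈ 0.977 m/s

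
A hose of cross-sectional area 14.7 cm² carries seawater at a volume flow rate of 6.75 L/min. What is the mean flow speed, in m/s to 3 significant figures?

Q = 6.75 L/min = 0.000112 m³/s.
v = Q/A = 0.000112 / 0.00147 = 0.0765 m/s.

v ≈ 0.0765 m/s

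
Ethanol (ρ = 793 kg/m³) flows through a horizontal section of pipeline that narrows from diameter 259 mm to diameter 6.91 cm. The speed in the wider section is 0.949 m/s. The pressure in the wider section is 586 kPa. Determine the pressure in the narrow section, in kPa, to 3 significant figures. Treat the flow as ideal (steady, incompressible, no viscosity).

By continuity, v₂ = v₁·A₁/A₂ = 0.949·(527/37.5) = 13.3 m/s.
Along the horizontal streamline, P + ½ρv² is constant.
P₂ = P₁ − ½ρ(v₂² − v₁²) = 586000 − ½·793·(13.3² − 0.949²) = 586000 − 70100 = 516000 Pa.

P₂ ≈ 516 kPa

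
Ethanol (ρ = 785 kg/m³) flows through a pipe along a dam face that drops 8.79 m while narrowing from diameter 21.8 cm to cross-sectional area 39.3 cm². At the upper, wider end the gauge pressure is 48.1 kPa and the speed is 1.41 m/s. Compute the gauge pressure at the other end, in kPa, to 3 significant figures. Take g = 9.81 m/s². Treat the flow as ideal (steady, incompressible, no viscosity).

The volume flow rate is constant, so v₂ = (A₁/A₂)v₁ = (373/39.3)·1.41 = 13.4 m/s.
Applying Bernoulli between the two ends and solving for P₂: P₂ = P₁ + ½ρ(v₁² − v₂²) − ρgΔh.
P₂ = 48100 + ½·785·(1.41² − 13.4²) − 785·9.81·(−8.79) = 48100 + (-69600) − (-67700) = 46200 Pa.

P₂ ≈ 46.2 kPa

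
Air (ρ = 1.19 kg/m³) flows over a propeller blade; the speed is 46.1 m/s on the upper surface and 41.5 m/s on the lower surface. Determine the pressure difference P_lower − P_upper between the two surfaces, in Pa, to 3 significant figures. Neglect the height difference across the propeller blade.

With negligible Δh, P + ½ρv² is constant, so P_low − P_up = ½ρ(v_up² − v_low²).
ΔP = ½·1.19·(46.1² − 41.5²) = 240 Pa.

240 Pa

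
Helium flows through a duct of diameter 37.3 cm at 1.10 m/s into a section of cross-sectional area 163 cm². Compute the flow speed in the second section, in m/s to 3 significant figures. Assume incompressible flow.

v₂ ≈ 7.37 m/s

Continuity gives A₁v₁ = A₂v₂, so v₂ = (1090 cm²)/(163 cm²) × 1.10 m/s = 7.37 m/s.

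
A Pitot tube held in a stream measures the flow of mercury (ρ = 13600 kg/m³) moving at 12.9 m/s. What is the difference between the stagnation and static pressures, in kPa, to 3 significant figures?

ΔP ≈ 1130 kPa

Bernoulli between the free stream and the stagnation point: ½ρv² = P_stag − P_static.
ΔP = ½·13600·12.9² = 1130000 Pa.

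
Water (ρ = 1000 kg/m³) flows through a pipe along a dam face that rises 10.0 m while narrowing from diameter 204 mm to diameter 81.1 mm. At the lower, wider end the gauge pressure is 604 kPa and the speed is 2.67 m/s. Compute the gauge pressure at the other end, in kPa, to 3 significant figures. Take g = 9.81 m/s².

P₂ ≈ 367 kPa

By continuity, v₂ = v₁·A₁/A₂ = 2.67·(327/51.7) = 16.9 m/s.
Applying Bernoulli between the two ends and solving for P₂: P₂ = P₁ + ½ρ(v₁² − v₂²) − ρgΔh.
P₂ = 604000 + ½·1000·(2.67² − 16.9²) − 1000·9.81·(+10.0) = 604000 + (-139000) − (98100) = 367000 Pa.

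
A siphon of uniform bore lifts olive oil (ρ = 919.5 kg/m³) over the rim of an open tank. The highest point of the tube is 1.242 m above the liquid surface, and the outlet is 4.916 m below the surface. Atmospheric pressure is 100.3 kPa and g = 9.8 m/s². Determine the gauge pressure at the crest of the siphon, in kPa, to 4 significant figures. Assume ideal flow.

P_gauge ≈ -55.49 kPa

The outlet speed comes from Torricelli: v = √(2g·4.916) = 9.816 m/s.
Continuity keeps v the same throughout the tube; from surface to crest, P_atm + 0 = P_top + ½ρv² + ρg·h_top.
P_top = 100300 − ½·919.5·9.816² − 919.5·9.8·1.242 = 44810 Pa. So P_gauge = P_top − P_atm = -55490 Pa.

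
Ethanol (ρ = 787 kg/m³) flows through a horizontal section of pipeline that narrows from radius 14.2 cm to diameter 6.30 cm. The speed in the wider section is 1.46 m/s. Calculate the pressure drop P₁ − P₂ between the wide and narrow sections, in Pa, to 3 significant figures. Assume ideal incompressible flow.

Continuity gives A₁v₁ = A₂v₂, so v₂ = (633 cm²)/(31.2 cm²) × 1.46 m/s = 29.7 m/s.
With no height change, Bernoulli's equation is P₁ + ½ρv₁² = P₂ + ½ρv₂².
P₁ − P₂ = ½·787·(29.7² − 1.46²) = ½·787·878 = 346000 Pa.

ΔP ≈ 346000 Pa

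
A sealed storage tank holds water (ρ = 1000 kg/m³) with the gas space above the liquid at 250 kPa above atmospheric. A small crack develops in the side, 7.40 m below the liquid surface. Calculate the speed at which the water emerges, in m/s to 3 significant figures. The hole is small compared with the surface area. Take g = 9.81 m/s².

Take point 1 at the surface (v₁ ≈ 0) and point 2 at the hole (at atmospheric pressure). Bernoulli: P₁ + ρg h = P_atm + ½ρv₂².
With P₁ − P_atm = 250000 Pa, v₂ = √(2gh + 2ΔP/ρ) = √(2·9.81·7.40 + 2·250000/1000) = 25.4 m/s.

25.4 m/s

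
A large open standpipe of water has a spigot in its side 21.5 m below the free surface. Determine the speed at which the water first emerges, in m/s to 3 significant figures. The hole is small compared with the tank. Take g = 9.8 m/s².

v ≈ 20.5 m/s

The surface is effectively still and both ends are open, so ½v² = gh and v = √(2·9.8·21.5) = 20.5 m/s.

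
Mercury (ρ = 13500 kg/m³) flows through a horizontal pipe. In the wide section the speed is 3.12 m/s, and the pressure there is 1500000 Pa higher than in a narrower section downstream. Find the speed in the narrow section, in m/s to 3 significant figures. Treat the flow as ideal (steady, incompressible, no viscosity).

15.2 m/s

Horizontal Bernoulli: P₁ + ½ρv₁² = P₂ + ½ρv₂², so v₂² = v₁² + 2(P₁ − P₂)/ρ.
v₂ = √(3.12² + 2·1500000/13500) = √(9.73 + 222) = 15.2 m/s.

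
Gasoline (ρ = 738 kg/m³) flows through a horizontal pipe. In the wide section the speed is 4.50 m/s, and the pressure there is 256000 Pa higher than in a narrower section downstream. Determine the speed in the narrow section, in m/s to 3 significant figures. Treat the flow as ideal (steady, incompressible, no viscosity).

v₂ ≈ 26.7 m/s

Horizontal Bernoulli: P₁ + ½ρv₁² = P₂ + ½ρv₂², so v₂² = v₁² + 2(P₁ − P₂)/ρ.
v₂ = √(4.50² + 2·256000/738) = √(20.2 + 694) = 26.7 m/s.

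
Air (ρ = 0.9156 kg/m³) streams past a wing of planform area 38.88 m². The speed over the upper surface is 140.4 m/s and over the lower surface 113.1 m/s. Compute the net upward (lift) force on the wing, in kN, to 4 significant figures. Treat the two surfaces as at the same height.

F ≈ 123.2 kN

From P + ½ρv² = const at equal height, P_low − P_up = ½ρ(v_up² − v_low²).
ΔP = ½·0.9156·(140.4² − 113.1²) = 3168 Pa.
Lift = ΔP · A = 3168 × 38.88 = 123200 N.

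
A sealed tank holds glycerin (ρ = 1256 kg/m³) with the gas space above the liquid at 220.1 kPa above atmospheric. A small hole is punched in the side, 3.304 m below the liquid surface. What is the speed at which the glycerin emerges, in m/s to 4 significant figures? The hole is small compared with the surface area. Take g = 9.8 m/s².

v ≈ 20.38 m/s

Take point 1 at the surface (v₁ ≈ 0) and point 2 at the hole (at atmospheric pressure). Bernoulli: P₁ + ρg h = P_atm + ½ρv₂².
With P₁ − P_atm = 220100 Pa, v₂ = √(2gh + 2ΔP/ρ) = √(2·9.8·3.304 + 2·220100/1256) = 20.38 m/s.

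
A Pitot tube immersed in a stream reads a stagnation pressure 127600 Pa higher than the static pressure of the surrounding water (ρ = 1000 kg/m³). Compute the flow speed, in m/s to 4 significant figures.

The dynamic pressure equals the rise in static pressure at the stagnation point: ΔP = ½ρv².
v = √(2ΔP/ρ) = √(2·127600/1000) = 15.97 m/s.

v ≈ 15.97 m/s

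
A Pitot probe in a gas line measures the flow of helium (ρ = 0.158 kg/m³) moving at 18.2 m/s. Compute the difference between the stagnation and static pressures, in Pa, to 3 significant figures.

The dynamic pressure equals the rise in static pressure at the stagnation point: ΔP = ½ρv².
ΔP = ½·0.158·18.2² = 26.2 Pa.

ΔP ≈ 26.2 Pa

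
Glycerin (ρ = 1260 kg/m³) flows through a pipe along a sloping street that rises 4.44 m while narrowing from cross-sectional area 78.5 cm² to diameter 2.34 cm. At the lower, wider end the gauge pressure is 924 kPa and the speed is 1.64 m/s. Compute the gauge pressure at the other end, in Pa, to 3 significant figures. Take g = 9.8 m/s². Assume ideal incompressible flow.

By continuity, v₂ = v₁·A₁/A₂ = 1.64·(78.5/4.30) = 29.9 m/s.
Energy conservation along the streamline gives P₂ = P₁ − ½ρ(v₂² − v₁²) − ρg(h₂ − h₁).
P₂ = 924000 + ½·1260·(1.64² − 29.9²) − 1260·9.8·(+4.44) = 924000 + (-563000) − (54800) = 306000 Pa.

P₂ ≈ 306000 Pa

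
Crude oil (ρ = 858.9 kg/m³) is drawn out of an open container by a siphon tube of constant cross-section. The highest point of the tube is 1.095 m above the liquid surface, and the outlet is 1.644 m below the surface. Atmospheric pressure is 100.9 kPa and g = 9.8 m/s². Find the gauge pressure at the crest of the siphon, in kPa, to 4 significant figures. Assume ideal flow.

P_gauge ≈ -23.05 kPa

Bernoulli surface→outlet gives ½v² = g·h_out, so v = √(2·9.8·1.644) = 5.676 m/s.
The bore is uniform, so the speed at the crest is the same v. Bernoulli surface→crest: P_atm = P_top + ½ρv² + ρg·h_top.
P_top = 100900 − ½·858.9·5.676² − 858.9·9.8·1.095 = 77850 Pa. So P_gauge = P_top − P_atm = -23050 Pa.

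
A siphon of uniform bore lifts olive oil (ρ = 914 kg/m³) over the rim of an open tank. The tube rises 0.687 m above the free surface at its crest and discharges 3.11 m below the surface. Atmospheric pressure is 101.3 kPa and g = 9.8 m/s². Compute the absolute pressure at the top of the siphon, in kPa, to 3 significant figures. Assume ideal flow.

P_top = 67.3 kPa

Bernoulli surface→outlet gives ½v² = g·h_out, so v = √(2·9.8·3.11) = 7.81 m/s.
The bore is uniform, so the speed at the crest is the same v. Bernoulli surface→crest: P_atm = P_top + ½ρv² + ρg·h_top.
P_top = 101300 − ½·914·7.81² − 914·9.8·0.687 = 67300 Pa.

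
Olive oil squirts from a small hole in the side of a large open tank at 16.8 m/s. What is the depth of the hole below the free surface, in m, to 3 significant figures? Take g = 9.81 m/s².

Inverting v = √(2gh) gives h = v² / 2g.
h = 16.8²/(2·9.81) = 282/19.62 = 14.4 m.

h = 14.4 m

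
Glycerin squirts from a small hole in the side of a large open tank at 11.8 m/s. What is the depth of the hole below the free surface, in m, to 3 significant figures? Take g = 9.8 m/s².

Torricelli: v = √(2gh), so h = v²/(2g).
h = 11.8²/(2·9.8) = 139/19.60 = 7.10 m.

h = 7.10 m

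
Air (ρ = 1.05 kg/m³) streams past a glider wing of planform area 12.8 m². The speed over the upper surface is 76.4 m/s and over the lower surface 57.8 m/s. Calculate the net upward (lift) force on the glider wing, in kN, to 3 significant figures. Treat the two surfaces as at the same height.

With equal heights on the two surfaces, Bernoulli gives P_lower − P_upper = ½ρ(v_upper² − v_lower²).
ΔP = ½·1.05·(76.4² − 57.8²) = 1310 Pa.
Lift = ΔP · A = 1310 × 12.8 = 16800 N.

F ≈ 16.8 kN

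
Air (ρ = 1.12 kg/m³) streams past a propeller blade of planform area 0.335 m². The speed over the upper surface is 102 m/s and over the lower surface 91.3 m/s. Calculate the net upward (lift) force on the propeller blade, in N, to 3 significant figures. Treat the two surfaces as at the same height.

From P + ½ρv² = const at equal height, P_low − P_up = ½ρ(v_up² − v_low²).
ΔP = ½·1.12·(102² − 91.3²) = 1160 Pa.
Lift = ΔP · A = 1160 × 0.335 = 388 N.

F ≈ 388 N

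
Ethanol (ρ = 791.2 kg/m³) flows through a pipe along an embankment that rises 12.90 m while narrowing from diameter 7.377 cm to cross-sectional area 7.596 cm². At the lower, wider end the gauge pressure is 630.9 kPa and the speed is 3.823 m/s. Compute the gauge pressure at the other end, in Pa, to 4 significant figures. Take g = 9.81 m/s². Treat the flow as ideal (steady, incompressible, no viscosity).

P₂ ≈ 353500 Pa

Mass conservation (A₁v₁ = A₂v₂) gives v₂ = 3.823 × 42.74/7.596 = 21.51 m/s.
Bernoulli: P₁ + ½ρv₁² + ρg h₁ = P₂ + ½ρv₂² + ρg h₂, so P₂ = P₁ + ½ρ(v₁² − v₂²) − ρg(h₂ − h₁).
P₂ = 630900 + ½·791.2·(3.823² − 21.51²) − 791.2·9.81·(+12.90) = 630900 + (-177300) − (100100) = 353500 Pa.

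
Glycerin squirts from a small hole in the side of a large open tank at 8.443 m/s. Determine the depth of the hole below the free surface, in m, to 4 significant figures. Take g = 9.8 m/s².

h ≈ 3.637 m

Torricelli: v = √(2gh), so h = v²/(2g).
h = 8.443²/(2·9.8) = 71.28/19.60 = 3.637 m.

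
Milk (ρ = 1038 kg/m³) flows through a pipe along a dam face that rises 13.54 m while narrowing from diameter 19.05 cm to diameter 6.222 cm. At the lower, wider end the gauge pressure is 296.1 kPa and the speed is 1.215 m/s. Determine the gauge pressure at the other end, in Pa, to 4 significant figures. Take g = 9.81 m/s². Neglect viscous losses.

91670 Pa

Mass conservation (A₁v₁ = A₂v₂) gives v₂ = 1.215 × 285.0/30.41 = 11.39 m/s.
Applying Bernoulli between the two ends and solving for P₂: P₂ = P₁ + ½ρ(v₁² − v₂²) − ρgΔh.
P₂ = 296100 + ½·1038·(1.215² − 11.39²) − 1038·9.81·(+13.54) = 296100 + (-66560) − (137900) = 91670 Pa.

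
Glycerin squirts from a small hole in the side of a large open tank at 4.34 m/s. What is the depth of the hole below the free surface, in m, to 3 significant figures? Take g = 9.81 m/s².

Torricelli: v = √(2gh), so h = v²/(2g).
h = 4.34²/(2·9.81) = 18.8/19.62 = 0.960 m.

0.960 m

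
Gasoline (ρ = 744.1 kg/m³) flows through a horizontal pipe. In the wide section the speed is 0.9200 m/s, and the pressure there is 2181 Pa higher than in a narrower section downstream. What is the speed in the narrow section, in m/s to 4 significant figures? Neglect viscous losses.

Along the level pipe P + ½ρv² is conserved, hence v₂² = v₁² + 2(P₁ − P₂)/ρ.
v₂ = √(0.9200² + 2·2181/744.1) = √(0.8464 + 5.862) = 2.590 m/s.

v₂ ≈ 2.590 m/s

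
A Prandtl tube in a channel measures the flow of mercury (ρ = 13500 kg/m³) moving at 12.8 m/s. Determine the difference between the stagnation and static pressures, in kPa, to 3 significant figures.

ΔP = 1110 kPa

Bernoulli between the free stream and the stagnation point: ½ρv² = P_stag − P_static.
ΔP = ½·13500·12.8² = 1110000 Pa.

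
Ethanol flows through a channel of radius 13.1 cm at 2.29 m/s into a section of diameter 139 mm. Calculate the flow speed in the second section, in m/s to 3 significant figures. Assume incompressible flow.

8.14 m/s

By continuity, v₂ = v₁·A₁/A₂ = 2.29·(539/152) = 8.14 m/s.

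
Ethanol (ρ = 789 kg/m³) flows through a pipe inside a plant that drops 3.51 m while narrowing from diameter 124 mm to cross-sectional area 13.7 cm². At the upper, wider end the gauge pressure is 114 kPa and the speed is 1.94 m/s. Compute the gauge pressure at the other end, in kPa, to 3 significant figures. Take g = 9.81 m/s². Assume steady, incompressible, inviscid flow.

P₂ ≈ 27.3 kPa

By continuity, v₂ = v₁·A₁/A₂ = 1.94·(121/13.7) = 17.1 m/s.
Energy conservation along the streamline gives P₂ = P₁ − ½ρ(v₂² − v₁²) − ρg(h₂ − h₁).
P₂ = 114000 + ½·789·(1.94² − 17.1²) − 789·9.81·(−3.51) = 114000 + (-114000) − (-27200) = 27300 Pa.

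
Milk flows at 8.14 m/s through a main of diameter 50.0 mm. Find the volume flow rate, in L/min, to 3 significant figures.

Q ≈ 959 L/min

Q = A·v = 0.00196 m² × 8.14 m/s = 0.0160 m³/s.
Converting: 0.0160 m³/s × 60000 = 959 L/min.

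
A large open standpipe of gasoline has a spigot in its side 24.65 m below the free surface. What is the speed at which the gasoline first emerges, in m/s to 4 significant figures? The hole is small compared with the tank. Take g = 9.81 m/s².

v ≈ 21.99 m/s

Bernoulli from surface to hole (P equal, v_surface ≈ 0): v = √(2gh) = √(2×9.81×24.65) = 21.99 m/s.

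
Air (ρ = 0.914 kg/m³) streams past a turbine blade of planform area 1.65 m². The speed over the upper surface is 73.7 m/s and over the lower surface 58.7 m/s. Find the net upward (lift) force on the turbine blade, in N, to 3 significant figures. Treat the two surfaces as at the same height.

F ≈ 1500 N

The faster flow above has the lower pressure; Bernoulli (same height) gives ΔP = ½ρ(v_up² − v_low²).
ΔP = ½·0.914·(73.7² − 58.7²) = 908 Pa.
Lift = ΔP · A = 908 × 1.65 = 1500 N.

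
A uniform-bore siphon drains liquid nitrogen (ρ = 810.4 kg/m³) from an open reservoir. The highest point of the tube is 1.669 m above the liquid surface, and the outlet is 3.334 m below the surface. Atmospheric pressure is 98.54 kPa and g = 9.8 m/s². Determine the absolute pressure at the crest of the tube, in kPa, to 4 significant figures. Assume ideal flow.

58.81 kPa

From the surface to the outlet (both open to atmosphere, surface at rest): v = √(2g·h_out) = √(2·9.8·3.334) = 8.084 m/s.
Continuity keeps v the same throughout the tube; from surface to crest, P_atm + 0 = P_top + ½ρv² + ρg·h_top.
P_top = 98540 − ½·810.4·8.084² − 810.4·9.8·1.669 = 58810 Pa.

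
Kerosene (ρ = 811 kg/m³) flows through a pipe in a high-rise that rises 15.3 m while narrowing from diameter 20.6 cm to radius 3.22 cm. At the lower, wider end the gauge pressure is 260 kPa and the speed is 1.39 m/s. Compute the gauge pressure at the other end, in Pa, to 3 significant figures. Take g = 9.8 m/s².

Mass conservation (A₁v₁ = A₂v₂) gives v₂ = 1.39 × 333/32.6 = 14.2 m/s.
Bernoulli: P₁ + ½ρv₁² + ρg h₁ = P₂ + ½ρv₂² + ρg h₂, so P₂ = P₁ + ½ρ(v₁² − v₂²) − ρg(h₂ − h₁).
P₂ = 260000 + ½·811·(1.39² − 14.2²) − 811·9.8·(+15.3) = 260000 + (-81200) − (122000) = 57200 Pa.

P₂ ≈ 57200 Pa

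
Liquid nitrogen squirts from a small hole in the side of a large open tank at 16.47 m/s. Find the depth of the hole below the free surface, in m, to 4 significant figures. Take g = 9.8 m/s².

Inverting v = √(2gh) gives h = v² / 2g.
h = 16.47²/(2·9.8) = 271.3/19.60 = 13.84 m.

h ≈ 13.84 m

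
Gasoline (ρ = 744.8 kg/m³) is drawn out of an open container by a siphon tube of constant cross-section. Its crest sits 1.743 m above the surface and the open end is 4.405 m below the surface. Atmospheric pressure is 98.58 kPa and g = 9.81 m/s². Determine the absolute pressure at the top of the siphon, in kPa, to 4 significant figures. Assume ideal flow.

P_top ≈ 53.66 kPa

Bernoulli surface→outlet gives ½v² = g·h_out, so v = √(2·9.81·4.405) = 9.297 m/s.
Continuity keeps v the same throughout the tube; from surface to crest, P_atm + 0 = P_top + ½ρv² + ρg·h_top.
P_top = 98580 − ½·744.8·9.297² − 744.8·9.81·1.743 = 53660 Pa.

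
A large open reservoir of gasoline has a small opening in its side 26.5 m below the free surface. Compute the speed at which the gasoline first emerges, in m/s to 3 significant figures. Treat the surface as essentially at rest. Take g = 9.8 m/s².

v ≈ 22.8 m/s

Bernoulli from surface to hole (P equal, v_surface ≈ 0): v = √(2gh) = √(2×9.8×26.5) = 22.8 m/s.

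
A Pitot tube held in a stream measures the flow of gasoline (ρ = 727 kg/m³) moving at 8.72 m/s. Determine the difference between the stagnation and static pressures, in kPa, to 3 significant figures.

ΔP ≈ 27.6 kPa

At the stagnation point the flow is brought to rest, so Bernoulli gives P_stag − P_static = ½ρv².
ΔP = ½·727·8.72² = 27600 Pa.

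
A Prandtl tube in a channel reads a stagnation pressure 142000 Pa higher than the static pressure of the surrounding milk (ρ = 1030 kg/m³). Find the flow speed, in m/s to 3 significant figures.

At the stagnation point the flow is brought to rest, so Bernoulli gives P_stag − P_static = ½ρv².
v = √(2ΔP/ρ) = √(2·142000/1030) = 16.6 m/s.

16.6 m/s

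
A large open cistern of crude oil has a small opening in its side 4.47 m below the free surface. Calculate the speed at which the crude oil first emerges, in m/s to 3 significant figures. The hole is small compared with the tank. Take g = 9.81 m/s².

With the surface at rest and both surface and jet at atmospheric pressure, Bernoulli gives ρg h = ½ρv², so v = √(2gh) = √(2·9.81·4.47) = 9.36 m/s.

v = 9.36 m/s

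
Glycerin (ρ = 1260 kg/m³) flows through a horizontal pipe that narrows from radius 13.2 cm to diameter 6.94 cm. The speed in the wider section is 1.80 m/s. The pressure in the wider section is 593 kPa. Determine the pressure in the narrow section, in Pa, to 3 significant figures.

P₂ = 168000 Pa

Continuity gives A₁v₁ = A₂v₂, so v₂ = (547 cm²)/(37.8 cm²) × 1.80 m/s = 26.0 m/s.
Bernoulli (h₁ = h₂): P₁ − P₂ = ½ρ(v₂² − v₁²).
P₂ = P₁ − ½ρ(v₂² − v₁²) = 593000 − ½·1260·(26.0² − 1.80²) = 593000 − 425000 = 168000 Pa.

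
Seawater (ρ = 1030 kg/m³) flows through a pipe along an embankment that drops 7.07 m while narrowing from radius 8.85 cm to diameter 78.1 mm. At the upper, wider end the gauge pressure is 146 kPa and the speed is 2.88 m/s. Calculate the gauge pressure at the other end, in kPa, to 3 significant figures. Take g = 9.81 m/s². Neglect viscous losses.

By continuity, v₂ = v₁·A₁/A₂ = 2.88·(246/47.9) = 14.8 m/s.
Applying Bernoulli between the two ends and solving for P₂: P₂ = P₁ + ½ρ(v₁² − v₂²) − ρgΔh.
P₂ = 146000 + ½·1030·(2.88² − 14.8²) − 1030·9.81·(−7.07) = 146000 + (-108000) − (-71400) = 109000 Pa.

P₂ = 109 kPa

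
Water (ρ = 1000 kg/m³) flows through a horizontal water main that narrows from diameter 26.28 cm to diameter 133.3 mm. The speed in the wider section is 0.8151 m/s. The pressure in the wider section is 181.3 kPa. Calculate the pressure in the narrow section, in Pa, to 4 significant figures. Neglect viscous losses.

Mass conservation (A₁v₁ = A₂v₂) gives v₂ = 0.8151 × 542.4/139.6 = 3.168 m/s.
Along the horizontal streamline, P + ½ρv² is constant.
P₂ = P₁ − ½ρ(v₂² − v₁²) = 181300 − ½·1000·(3.168² − 0.8151²) = 181300 − 4686 = 176600 Pa.

P₂ ≈ 176600 Pa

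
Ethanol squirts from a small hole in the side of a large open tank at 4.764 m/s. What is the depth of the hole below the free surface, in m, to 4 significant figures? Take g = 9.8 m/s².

Torricelli: v = √(2gh), so h = v²/(2g).
h = 4.764²/(2·9.8) = 22.70/19.60 = 1.158 m.

h ≈ 1.158 m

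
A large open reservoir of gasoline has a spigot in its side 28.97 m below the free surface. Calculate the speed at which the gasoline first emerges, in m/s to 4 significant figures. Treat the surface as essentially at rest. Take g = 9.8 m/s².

v = 23.83 m/s

Bernoulli from surface to hole (P equal, v_surface ≈ 0): v = √(2gh) = √(2×9.8×28.97) = 23.83 m/s.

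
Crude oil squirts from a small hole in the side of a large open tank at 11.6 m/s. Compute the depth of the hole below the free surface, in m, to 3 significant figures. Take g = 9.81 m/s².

For a small hole in a large open tank, ½v² = gh, giving h = v²/(2g).
h = 11.6²/(2·9.81) = 135/19.62 = 6.86 m.

h = 6.86 m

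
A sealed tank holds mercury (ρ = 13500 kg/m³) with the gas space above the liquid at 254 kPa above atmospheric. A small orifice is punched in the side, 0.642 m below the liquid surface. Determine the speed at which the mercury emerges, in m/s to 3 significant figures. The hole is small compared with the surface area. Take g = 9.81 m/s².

v = 7.09 m/s

Take point 1 at the surface (v₁ ≈ 0) and point 2 at the hole (at atmospheric pressure). Bernoulli: P₁ + ρg h = P_atm + ½ρv₂².
With P₁ − P_atm = 254000 Pa, v₂ = √(2gh + 2ΔP/ρ) = √(2·9.81·0.642 + 2·254000/13500) = 7.09 m/s.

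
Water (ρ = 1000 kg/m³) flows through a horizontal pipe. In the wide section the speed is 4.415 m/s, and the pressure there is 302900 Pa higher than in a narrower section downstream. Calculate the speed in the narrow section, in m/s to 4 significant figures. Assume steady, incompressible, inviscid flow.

v₂ ≈ 25.01 m/s

Along the level pipe P + ½ρv² is conserved, hence v₂² = v₁² + 2(P₁ − P₂)/ρ.
v₂ = √(4.415² + 2·302900/1000) = √(19.49 + 605.8) = 25.01 m/s.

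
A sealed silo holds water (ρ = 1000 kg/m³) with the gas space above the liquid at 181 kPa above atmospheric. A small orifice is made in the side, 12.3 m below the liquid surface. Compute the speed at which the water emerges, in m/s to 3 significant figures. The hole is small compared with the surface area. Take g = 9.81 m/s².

v = 24.6 m/s

Take point 1 at the surface (v₁ ≈ 0) and point 2 at the hole (at atmospheric pressure). Bernoulli: P₁ + ρg h = P_atm + ½ρv₂².
With P₁ − P_atm = 181000 Pa, v₂ = √(2gh + 2ΔP/ρ) = √(2·9.81·12.3 + 2·181000/1000) = 24.6 m/s.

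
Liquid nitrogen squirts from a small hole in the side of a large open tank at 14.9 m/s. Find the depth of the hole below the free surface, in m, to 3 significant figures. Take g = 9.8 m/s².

11.3 m

For a small hole in a large open tank, ½v² = gh, giving h = v²/(2g).
h = 14.9²/(2·9.8) = 222/19.60 = 11.3 m.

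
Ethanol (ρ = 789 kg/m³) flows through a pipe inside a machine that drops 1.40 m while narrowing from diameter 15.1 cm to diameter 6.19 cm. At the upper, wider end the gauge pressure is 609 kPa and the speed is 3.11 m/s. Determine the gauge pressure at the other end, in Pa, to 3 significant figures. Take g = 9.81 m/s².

P₂ ≈ 489000 Pa

Continuity gives A₁v₁ = A₂v₂, so v₂ = (179 cm²)/(30.1 cm²) × 3.11 m/s = 18.5 m/s.
Bernoulli: P₁ + ½ρv₁² + ρg h₁ = P₂ + ½ρv₂² + ρg h₂, so P₂ = P₁ + ½ρ(v₁² − v₂²) − ρg(h₂ − h₁).
P₂ = 609000 + ½·789·(3.11² − 18.5²) − 789·9.81·(−1.40) = 609000 + (-131000) − (-10800) = 489000 Pa.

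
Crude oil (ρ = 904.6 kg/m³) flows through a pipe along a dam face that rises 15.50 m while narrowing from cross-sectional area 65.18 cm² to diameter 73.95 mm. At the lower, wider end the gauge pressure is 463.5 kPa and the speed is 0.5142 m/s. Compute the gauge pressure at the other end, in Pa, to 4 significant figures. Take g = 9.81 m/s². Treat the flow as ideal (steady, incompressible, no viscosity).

The volume flow rate is constant, so v₂ = (A₁/A₂)v₁ = (65.18/42.95)·0.5142 = 0.7803 m/s.
Energy conservation along the streamline gives P₂ = P₁ − ½ρ(v₂² − v₁²) − ρg(h₂ − h₁).
P₂ = 463500 + ½·904.6·(0.5142² − 0.7803²) − 904.6·9.81·(+15.50) = 463500 + (-155.8) − (137500) = 325800 Pa.

P₂ ≈ 325800 Pa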